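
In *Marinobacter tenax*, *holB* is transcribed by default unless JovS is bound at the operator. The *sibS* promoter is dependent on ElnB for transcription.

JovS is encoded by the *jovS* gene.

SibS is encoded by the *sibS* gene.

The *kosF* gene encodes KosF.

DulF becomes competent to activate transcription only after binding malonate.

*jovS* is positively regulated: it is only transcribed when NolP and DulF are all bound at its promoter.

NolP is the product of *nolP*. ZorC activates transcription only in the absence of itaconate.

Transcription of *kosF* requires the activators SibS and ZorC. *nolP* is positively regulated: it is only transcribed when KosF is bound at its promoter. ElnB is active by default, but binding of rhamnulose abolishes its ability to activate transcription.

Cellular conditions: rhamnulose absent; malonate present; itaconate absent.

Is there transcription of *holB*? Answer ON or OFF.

OFF

Rhamnulose is absent, so ElnB is active.
No repressor is bound and ElnB is active, so *sibS* is transcribed.
So SibS is produced and active.
Itaconate is absent, so ZorC is active.
No repressor is bound and SibS and ZorC are active, so *kosF* is transcribed.
So KosF is produced and active.
No repressor is bound and KosF is active, so *nolP* is transcribed.
So NolP is produced and active.
Malonate is present, so DulF is active.
No repressor is bound and NolP and DulF are active, so *jovS* is transcribed.
So JovS is produced and active.
With repressor JovS bound, *holB* is not transcribed.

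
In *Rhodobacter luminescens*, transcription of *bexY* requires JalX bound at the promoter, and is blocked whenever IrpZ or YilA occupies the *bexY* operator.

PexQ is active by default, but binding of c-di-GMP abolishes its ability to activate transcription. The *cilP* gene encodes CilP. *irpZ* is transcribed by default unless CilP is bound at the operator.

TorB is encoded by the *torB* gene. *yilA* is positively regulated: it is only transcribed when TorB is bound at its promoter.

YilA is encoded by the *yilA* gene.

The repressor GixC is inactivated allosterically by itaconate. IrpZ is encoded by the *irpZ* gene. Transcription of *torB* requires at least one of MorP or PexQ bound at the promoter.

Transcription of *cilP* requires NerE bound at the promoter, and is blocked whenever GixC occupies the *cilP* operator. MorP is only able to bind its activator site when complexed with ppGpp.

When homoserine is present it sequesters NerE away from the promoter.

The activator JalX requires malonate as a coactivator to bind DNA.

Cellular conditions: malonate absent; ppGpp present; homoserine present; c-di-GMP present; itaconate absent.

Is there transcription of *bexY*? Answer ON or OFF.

OFF

Malonate is absent, so JalX is inactive.
Homoserine is present, so NerE is inactive.
Itaconate is absent, so GixC is active.
With repressor GixC bound, *cilP* is not transcribed.
So CilP is not produced.
With no repressor bound, *irpZ* is transcribed.
So IrpZ is produced and active.
ppGpp is present, so MorP is active.
c-di-GMP is present, so PexQ is inactive.
Activator MorP is present, so *torB* is transcribed.
So TorB is produced and active.
No repressor is bound and TorB is active, so *yilA* is transcribed.
So YilA is produced and active.
With repressor IrpZ bound, *bexY* is not transcribed.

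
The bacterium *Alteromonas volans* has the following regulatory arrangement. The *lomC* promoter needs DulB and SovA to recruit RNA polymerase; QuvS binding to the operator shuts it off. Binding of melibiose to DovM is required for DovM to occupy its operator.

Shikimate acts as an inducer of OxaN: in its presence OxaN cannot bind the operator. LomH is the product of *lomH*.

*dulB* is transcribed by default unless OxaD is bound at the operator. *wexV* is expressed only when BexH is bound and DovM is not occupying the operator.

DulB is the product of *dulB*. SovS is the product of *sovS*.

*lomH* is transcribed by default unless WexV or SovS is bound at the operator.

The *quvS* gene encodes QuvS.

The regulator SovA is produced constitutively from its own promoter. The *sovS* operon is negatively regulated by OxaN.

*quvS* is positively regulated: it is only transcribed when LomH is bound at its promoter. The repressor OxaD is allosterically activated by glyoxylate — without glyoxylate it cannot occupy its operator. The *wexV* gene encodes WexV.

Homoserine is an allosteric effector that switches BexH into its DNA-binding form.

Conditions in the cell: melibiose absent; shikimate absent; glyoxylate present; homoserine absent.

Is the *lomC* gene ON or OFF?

OFF

Glyoxylate is present, so OxaD is active.
With repressor OxaD bound, *dulB* is not transcribed.
So DulB is not produced.
Melibiose is absent, so DovM is inactive.
Homoserine is absent, so BexH is inactive.
Required activator BexH is absent, so *wexV* is not transcribed.
So WexV is not produced.
Shikimate is absent, so OxaN is active.
With repressor OxaN bound, *sovS* is not transcribed.
So SovS is not produced.
With no repressor bound, *lomH* is transcribed.
So LomH is produced and active.
No repressor is bound and LomH is active, so *quvS* is transcribed.
So QuvS is produced and active.
SovA is produced constitutively and is active.
With repressor QuvS bound, *lomC* is not transcribed.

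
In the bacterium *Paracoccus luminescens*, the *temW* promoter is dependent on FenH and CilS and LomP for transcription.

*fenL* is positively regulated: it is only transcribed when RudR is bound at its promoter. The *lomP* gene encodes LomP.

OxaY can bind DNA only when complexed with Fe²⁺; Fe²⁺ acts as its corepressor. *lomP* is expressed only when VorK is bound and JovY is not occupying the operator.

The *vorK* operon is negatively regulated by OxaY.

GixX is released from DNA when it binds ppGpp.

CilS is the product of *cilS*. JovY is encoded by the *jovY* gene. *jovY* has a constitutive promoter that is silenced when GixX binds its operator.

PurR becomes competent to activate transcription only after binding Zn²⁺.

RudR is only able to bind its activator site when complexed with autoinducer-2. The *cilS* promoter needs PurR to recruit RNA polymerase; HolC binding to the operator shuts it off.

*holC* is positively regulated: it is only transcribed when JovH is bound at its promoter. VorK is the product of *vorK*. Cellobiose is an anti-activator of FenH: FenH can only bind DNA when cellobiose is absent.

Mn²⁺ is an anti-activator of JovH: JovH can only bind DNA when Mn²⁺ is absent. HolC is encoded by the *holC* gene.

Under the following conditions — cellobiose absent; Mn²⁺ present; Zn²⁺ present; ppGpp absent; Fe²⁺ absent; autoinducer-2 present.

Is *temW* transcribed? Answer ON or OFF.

ON

Cellobiose is absent, so FenH is active.
Mn²⁺ is present, so JovH is inactive.
Required activator JovH is absent, so *holC* is not transcribed.
So HolC is not produced.
Zn²⁺ is present, so PurR is active.
No repressor is bound and PurR is active, so *cilS* is transcribed.
So CilS is produced and active.
Fe²⁺ is absent, so OxaY is inactive.
With no repressor bound, *vorK* is transcribed.
So VorK is produced and active.
ppGpp is absent, so GixX is active.
With repressor GixX bound, *jovY* is not transcribed.
So JovY is not produced.
No repressor is bound and VorK is active, so *lomP* is transcribed.
So LomP is produced and active.
No repressor is bound and FenH and CilS and LomP are active, so *temW* is transcribed.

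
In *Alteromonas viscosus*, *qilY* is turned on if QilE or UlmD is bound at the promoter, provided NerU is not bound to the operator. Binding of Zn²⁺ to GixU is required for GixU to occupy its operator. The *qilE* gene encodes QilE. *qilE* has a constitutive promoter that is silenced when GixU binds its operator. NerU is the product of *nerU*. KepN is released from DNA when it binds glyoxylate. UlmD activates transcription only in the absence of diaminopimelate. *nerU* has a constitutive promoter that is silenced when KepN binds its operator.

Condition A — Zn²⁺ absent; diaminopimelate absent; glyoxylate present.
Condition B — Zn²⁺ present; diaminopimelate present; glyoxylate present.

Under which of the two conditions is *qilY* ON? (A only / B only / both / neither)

neither

Condition A:
Zn²⁺ is absent, so GixU is inactive.
With no repressor bound, *qilE* is transcribed.
So QilE is produced and active.
Diaminopimelate is absent, so UlmD is active.
Glyoxylate is present, so KepN is inactive.
With no repressor bound, *nerU* is transcribed.
So NerU is produced and active.
With repressor NerU bound, *qilY* is not transcribed.
→ *qilY* is OFF in A.
Condition B:
Zn²⁺ is present, so GixU is active.
With repressor GixU bound, *qilE* is not transcribed.
So QilE is not produced.
Diaminopimelate is present, so UlmD is inactive.
Glyoxylate is present, so KepN is inactive.
With no repressor bound, *nerU* is transcribed.
So NerU is produced and active.
With repressor NerU bound, *qilY* is not transcribed.
→ *qilY* is OFF in B.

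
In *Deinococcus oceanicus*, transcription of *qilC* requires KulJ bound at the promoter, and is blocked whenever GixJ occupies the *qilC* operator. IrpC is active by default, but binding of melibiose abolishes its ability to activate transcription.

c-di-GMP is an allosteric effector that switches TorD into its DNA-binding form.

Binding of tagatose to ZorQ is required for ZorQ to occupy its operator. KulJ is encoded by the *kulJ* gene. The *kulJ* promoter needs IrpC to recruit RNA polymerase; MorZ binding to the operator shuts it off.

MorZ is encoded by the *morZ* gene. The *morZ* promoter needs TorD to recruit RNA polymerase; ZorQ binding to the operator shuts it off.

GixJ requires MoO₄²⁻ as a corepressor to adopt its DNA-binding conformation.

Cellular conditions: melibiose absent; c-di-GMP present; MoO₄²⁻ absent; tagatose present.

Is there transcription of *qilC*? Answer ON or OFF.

MoO₄²⁻ is absent, so GixJ is inactive.
Tagatose is present, so ZorQ is active.
c-di-GMP is present, so TorD is active.
With repressor ZorQ bound, *morZ* is not transcribed.
So MorZ is not produced.
Melibiose is absent, so IrpC is active.
No repressor is bound and IrpC is active, so *kulJ* is transcribed.
So KulJ is produced and active.
No repressor is bound and KulJ is active, so *qilC* is transcribed.

ON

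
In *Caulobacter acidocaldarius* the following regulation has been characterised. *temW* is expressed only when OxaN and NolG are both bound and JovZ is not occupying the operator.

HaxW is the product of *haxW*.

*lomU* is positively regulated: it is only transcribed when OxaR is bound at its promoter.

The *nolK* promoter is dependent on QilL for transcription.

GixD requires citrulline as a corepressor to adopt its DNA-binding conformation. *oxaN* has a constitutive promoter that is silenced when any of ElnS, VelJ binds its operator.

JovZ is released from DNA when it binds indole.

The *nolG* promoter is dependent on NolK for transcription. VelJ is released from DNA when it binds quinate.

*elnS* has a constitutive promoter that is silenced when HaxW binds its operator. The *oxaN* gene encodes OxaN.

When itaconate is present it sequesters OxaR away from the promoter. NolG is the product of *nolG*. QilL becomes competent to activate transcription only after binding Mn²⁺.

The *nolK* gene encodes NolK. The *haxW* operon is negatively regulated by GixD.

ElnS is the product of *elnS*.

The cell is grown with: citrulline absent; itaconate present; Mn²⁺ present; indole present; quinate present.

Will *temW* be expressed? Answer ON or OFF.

Citrulline is absent, so GixD is inactive.
With no repressor bound, *haxW* is transcribed.
So HaxW is produced and active.
With repressor HaxW bound, *elnS* is not transcribed.
So ElnS is not produced.
Quinate is present, so VelJ is inactive.
With no repressor bound, *oxaN* is transcribed.
So OxaN is produced and active.
Mn²⁺ is present, so QilL is active.
No repressor is bound and QilL is active, so *nolK* is transcribed.
So NolK is produced and active.
No repressor is bound and NolK is active, so *nolG* is transcribed.
So NolG is produced and active.
Indole is present, so JovZ is inactive.
No repressor is bound and OxaN and NolG are active, so *temW* is transcribed.

ON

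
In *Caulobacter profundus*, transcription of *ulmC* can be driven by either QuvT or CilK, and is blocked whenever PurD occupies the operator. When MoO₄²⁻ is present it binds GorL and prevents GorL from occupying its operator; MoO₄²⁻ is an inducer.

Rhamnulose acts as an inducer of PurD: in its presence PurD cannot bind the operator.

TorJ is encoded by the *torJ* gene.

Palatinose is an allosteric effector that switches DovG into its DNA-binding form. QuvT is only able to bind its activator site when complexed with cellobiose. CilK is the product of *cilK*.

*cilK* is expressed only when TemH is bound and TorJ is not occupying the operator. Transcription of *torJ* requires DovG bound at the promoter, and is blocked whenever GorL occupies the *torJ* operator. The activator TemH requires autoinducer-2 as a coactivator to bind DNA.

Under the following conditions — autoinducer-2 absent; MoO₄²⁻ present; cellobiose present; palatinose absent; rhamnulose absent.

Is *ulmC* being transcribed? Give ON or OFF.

OFF

Cellobiose is present, so QuvT is active.
Autoinducer-2 is absent, so TemH is inactive.
Palatinose is absent, so DovG is inactive.
MoO₄²⁻ is present, so GorL is inactive.
Required activator DovG is absent, so *torJ* is not transcribed.
So TorJ is not produced.
Required activator TemH is absent, so *cilK* is not transcribed.
So CilK is not produced.
Rhamnulose is absent, so PurD is active.
With repressor PurD bound, *ulmC* is not transcribed.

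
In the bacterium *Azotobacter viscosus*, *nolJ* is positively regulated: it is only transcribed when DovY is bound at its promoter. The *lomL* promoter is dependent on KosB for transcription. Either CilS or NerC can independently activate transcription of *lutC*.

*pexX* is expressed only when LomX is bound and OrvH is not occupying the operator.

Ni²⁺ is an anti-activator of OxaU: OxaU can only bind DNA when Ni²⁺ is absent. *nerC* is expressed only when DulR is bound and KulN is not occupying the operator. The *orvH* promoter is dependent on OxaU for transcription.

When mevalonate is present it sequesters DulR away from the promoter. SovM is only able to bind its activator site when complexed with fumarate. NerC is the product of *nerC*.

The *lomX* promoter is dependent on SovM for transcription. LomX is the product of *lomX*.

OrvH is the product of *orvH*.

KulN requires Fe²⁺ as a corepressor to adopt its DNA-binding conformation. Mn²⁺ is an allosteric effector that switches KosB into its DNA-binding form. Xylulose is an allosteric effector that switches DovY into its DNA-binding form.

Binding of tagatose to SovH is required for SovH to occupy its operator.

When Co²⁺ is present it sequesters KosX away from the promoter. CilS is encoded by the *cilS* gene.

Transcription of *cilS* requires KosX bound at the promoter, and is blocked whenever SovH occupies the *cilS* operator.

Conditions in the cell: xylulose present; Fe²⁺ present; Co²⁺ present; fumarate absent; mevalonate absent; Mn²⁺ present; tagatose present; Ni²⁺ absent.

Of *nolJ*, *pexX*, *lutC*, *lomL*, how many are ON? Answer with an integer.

2

Xylulose is present, so DovY is active.
No repressor is bound and DovY is active, so *nolJ* is transcribed.
→ *nolJ* is ON.
Ni²⁺ is absent, so OxaU is active.
No repressor is bound and OxaU is active, so *orvH* is transcribed.
So OrvH is produced and active.
Fumarate is absent, so SovM is inactive.
Required activator SovM is absent, so *lomX* is not transcribed.
So LomX is not produced.
With repressor OrvH bound, *pexX* is not transcribed.
→ *pexX* is OFF.
Tagatose is present, so SovH is active.
Co²⁺ is present, so KosX is inactive.
With repressor SovH bound, *cilS* is not transcribed.
So CilS is not produced.
Fe²⁺ is present, so KulN is active.
Mevalonate is absent, so DulR is active.
With repressor KulN bound, *nerC* is not transcribed.
So NerC is not produced.
No activator is available at the *lutC* promoter, so *lutC* is not transcribed.
→ *lutC* is OFF.
Mn²⁺ is present, so KosB is active.
No repressor is bound and KosB is active, so *lomL* is transcribed.
→ *lomL* is ON.
2 of the 4 genes are transcribed.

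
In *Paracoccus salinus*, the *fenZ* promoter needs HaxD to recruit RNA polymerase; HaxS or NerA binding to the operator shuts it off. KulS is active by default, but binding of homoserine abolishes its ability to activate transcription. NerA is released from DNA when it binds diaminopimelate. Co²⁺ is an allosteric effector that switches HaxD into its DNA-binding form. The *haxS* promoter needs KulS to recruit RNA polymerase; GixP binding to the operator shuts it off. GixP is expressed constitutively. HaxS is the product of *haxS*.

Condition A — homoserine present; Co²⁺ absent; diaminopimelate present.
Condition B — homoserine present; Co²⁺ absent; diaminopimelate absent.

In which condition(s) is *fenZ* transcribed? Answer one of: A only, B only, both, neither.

neither

Condition A:
Homoserine is present, so KulS is inactive.
GixP is produced constitutively and is active.
With repressor GixP bound, *haxS* is not transcribed.
So HaxS is not produced.
Co²⁺ is absent, so HaxD is inactive.
Diaminopimelate is present, so NerA is inactive.
Required activator HaxD is absent, so *fenZ* is not transcribed.
→ *fenZ* is OFF in A.
Condition B:
Homoserine is present, so KulS is inactive.
GixP is produced constitutively and is active.
With repressor GixP bound, *haxS* is not transcribed.
So HaxS is not produced.
Co²⁺ is absent, so HaxD is inactive.
Diaminopimelate is absent, so NerA is active.
With repressor NerA bound, *fenZ* is not transcribed.
→ *fenZ* is OFF in B.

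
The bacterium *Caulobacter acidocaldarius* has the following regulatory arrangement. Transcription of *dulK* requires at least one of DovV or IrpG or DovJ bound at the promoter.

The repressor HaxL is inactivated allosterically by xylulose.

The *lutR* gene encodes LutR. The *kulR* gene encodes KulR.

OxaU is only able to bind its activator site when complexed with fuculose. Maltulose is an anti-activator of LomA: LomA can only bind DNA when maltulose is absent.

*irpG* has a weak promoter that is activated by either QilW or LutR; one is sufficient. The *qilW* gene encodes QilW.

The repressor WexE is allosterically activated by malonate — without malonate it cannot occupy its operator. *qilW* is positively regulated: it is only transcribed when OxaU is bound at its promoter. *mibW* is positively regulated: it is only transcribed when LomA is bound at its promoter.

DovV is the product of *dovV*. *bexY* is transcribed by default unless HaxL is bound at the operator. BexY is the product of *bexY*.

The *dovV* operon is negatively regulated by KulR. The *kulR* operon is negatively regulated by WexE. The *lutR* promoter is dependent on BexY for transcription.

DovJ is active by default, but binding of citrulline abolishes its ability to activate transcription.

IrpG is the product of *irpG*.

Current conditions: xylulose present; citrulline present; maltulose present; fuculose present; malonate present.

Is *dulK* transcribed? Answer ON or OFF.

Malonate is present, so WexE is active.
With repressor WexE bound, *kulR* is not transcribed.
So KulR is not produced.
With no repressor bound, *dovV* is transcribed.
So DovV is produced and active.
Fuculose is present, so OxaU is active.
No repressor is bound and OxaU is active, so *qilW* is transcribed.
So QilW is produced and active.
Xylulose is present, so HaxL is inactive.
With no repressor bound, *bexY* is transcribed.
So BexY is produced and active.
No repressor is bound and BexY is active, so *lutR* is transcribed.
So LutR is produced and active.
Activator QilW is present, so *irpG* is transcribed.
So IrpG is produced and active.
Citrulline is present, so DovJ is inactive.
Activator DovV is present, so *dulK* is transcribed.

ON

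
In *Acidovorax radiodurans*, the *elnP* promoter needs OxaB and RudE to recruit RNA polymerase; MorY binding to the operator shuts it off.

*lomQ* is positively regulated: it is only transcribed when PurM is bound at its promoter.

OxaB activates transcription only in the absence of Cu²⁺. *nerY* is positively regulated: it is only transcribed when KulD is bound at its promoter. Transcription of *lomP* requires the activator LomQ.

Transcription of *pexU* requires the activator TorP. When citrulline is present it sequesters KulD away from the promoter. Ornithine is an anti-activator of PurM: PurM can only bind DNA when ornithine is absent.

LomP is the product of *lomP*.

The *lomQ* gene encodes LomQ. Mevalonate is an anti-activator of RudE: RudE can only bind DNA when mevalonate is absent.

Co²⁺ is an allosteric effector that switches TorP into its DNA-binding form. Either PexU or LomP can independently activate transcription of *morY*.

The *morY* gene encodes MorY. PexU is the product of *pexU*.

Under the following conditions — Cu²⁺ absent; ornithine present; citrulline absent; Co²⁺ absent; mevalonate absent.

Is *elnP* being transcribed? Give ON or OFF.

Cu²⁺ is absent, so OxaB is active.
Co²⁺ is absent, so TorP is inactive.
Required activator TorP is absent, so *pexU* is not transcribed.
So PexU is not produced.
Ornithine is present, so PurM is inactive.
Required activator PurM is absent, so *lomQ* is not transcribed.
So LomQ is not produced.
Required activator LomQ is absent, so *lomP* is not transcribed.
So LomP is not produced.
No activator is available at the *morY* promoter, so *morY* is not transcribed.
So MorY is not produced.
Mevalonate is absent, so RudE is active.
No repressor is bound and OxaB and RudE are active, so *elnP* is transcribed.

ON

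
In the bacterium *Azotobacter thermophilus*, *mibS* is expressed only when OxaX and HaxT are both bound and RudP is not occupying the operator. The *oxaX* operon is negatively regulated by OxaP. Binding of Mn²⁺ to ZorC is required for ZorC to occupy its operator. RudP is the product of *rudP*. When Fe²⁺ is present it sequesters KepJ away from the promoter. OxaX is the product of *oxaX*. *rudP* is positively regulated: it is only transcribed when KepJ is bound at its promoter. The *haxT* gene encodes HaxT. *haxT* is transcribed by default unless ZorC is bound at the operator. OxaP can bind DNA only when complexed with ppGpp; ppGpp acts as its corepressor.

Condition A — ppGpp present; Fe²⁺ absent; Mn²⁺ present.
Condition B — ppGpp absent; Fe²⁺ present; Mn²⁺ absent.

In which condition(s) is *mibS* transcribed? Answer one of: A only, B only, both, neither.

B only

Condition A:
ppGpp is present, so OxaP is active.
With repressor OxaP bound, *oxaX* is not transcribed.
So OxaX is not produced.
Fe²⁺ is absent, so KepJ is active.
No repressor is bound and KepJ is active, so *rudP* is transcribed.
So RudP is produced and active.
Mn²⁺ is present, so ZorC is active.
With repressor ZorC bound, *haxT* is not transcribed.
So HaxT is not produced.
With repressor RudP bound, *mibS* is not transcribed.
→ *mibS* is OFF in A.
Condition B:
ppGpp is absent, so OxaP is inactive.
With no repressor bound, *oxaX* is transcribed.
So OxaX is produced and active.
Fe²⁺ is present, so KepJ is inactive.
Required activator KepJ is absent, so *rudP* is not transcribed.
So RudP is not produced.
Mn²⁺ is absent, so ZorC is inactive.
With no repressor bound, *haxT* is transcribed.
So HaxT is produced and active.
No repressor is bound and OxaX and HaxT are active, so *mibS* is transcribed.
→ *mibS* is ON in B.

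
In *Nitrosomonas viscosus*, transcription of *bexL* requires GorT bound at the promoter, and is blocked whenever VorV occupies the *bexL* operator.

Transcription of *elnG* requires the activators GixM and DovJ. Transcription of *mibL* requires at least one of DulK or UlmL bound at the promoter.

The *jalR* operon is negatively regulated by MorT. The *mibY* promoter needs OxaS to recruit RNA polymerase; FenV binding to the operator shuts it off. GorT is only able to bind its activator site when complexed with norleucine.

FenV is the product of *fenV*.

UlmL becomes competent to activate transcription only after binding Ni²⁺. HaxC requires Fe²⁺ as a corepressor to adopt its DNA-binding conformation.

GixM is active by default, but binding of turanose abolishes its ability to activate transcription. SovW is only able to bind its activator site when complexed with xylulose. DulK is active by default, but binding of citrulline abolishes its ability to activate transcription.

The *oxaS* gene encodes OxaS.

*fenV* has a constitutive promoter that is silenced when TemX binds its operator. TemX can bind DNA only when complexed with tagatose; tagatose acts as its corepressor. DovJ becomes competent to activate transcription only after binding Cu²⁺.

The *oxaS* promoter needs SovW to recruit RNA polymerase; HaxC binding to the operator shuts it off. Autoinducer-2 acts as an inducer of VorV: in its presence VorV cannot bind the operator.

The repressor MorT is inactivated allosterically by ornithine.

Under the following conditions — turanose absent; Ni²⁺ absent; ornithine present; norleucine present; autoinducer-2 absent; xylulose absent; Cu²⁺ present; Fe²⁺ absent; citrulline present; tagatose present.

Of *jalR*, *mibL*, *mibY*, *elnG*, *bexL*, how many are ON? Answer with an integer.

Ornithine is present, so MorT is inactive.
With no repressor bound, *jalR* is transcribed.
→ *jalR* is ON.
Citrulline is present, so DulK is inactive.
Ni²⁺ is absent, so UlmL is inactive.
No activator is available at the *mibL* promoter, so *mibL* is not transcribed.
→ *mibL* is OFF.
Fe²⁺ is absent, so HaxC is inactive.
Xylulose is absent, so SovW is inactive.
Required activator SovW is absent, so *oxaS* is not transcribed.
So OxaS is not produced.
Tagatose is present, so TemX is active.
With repressor TemX bound, *fenV* is not transcribed.
So FenV is not produced.
Required activator OxaS is absent, so *mibY* is not transcribed.
→ *mibY* is OFF.
Turanose is absent, so GixM is active.
Cu²⁺ is present, so DovJ is active.
No repressor is bound and GixM and DovJ are active, so *elnG* is transcribed.
→ *elnG* is ON.
Autoinducer-2 is absent, so VorV is active.
Norleucine is present, so GorT is active.
With repressor VorV bound, *bexL* is not transcribed.
→ *bexL* is OFF.
2 of the 5 genes are transcribed.

2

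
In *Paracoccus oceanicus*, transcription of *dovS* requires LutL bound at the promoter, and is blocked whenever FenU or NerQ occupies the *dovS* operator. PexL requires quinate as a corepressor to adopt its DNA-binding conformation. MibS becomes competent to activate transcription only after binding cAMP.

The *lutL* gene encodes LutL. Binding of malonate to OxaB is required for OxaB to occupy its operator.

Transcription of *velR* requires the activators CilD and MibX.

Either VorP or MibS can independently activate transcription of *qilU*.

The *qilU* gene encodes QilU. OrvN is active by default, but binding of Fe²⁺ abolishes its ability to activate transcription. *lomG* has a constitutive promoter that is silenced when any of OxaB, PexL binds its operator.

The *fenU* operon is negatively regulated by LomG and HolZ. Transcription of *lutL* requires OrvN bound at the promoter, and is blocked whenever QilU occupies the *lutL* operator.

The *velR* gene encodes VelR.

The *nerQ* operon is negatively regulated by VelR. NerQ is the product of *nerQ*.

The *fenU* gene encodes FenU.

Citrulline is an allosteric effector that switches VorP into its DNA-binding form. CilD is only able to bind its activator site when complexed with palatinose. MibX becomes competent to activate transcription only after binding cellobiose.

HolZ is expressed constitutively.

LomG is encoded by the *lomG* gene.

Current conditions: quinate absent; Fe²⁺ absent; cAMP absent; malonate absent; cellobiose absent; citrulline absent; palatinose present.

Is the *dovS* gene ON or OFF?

OFF

Malonate is absent, so OxaB is inactive.
Quinate is absent, so PexL is inactive.
With no repressor bound, *lomG* is transcribed.
So LomG is produced and active.
HolZ is produced constitutively and is active.
With repressor LomG bound, *fenU* is not transcribed.
So FenU is not produced.
Palatinose is present, so CilD is active.
Cellobiose is absent, so MibX is inactive.
Required activator MibX is absent, so *velR* is not transcribed.
So VelR is not produced.
With no repressor bound, *nerQ* is transcribed.
So NerQ is produced and active.
Fe²⁺ is absent, so OrvN is active.
Citrulline is absent, so VorP is inactive.
cAMP is absent, so MibS is inactive.
No activator is available at the *qilU* promoter, so *qilU* is not transcribed.
So QilU is not produced.
No repressor is bound and OrvN is active, so *lutL* is transcribed.
So LutL is produced and active.
With repressor NerQ bound, *dovS* is not transcribed.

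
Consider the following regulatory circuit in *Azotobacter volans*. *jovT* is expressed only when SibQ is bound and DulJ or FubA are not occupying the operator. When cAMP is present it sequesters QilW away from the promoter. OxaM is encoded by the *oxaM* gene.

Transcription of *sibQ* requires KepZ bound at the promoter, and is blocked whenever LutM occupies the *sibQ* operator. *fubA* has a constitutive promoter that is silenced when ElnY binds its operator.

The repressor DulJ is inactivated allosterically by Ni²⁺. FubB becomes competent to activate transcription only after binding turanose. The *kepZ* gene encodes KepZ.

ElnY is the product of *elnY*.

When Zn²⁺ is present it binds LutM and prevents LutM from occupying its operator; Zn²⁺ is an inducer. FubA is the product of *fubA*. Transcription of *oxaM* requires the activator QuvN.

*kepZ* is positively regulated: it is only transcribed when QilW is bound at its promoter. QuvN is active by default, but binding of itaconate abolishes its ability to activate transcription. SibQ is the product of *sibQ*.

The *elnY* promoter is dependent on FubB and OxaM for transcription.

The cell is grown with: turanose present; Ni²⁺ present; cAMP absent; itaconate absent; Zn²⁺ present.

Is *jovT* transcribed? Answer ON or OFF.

Ni²⁺ is present, so DulJ is inactive.
Turanose is present, so FubB is active.
Itaconate is absent, so QuvN is active.
No repressor is bound and QuvN is active, so *oxaM* is transcribed.
So OxaM is produced and active.
No repressor is bound and FubB and OxaM are active, so *elnY* is transcribed.
So ElnY is produced and active.
With repressor ElnY bound, *fubA* is not transcribed.
So FubA is not produced.
Zn²⁺ is present, so LutM is inactive.
cAMP is absent, so QilW is active.
No repressor is bound and QilW is active, so *kepZ* is transcribed.
So KepZ is produced and active.
No repressor is bound and KepZ is active, so *sibQ* is transcribed.
So SibQ is produced and active.
No repressor is bound and SibQ is active, so *jovT* is transcribed.

ON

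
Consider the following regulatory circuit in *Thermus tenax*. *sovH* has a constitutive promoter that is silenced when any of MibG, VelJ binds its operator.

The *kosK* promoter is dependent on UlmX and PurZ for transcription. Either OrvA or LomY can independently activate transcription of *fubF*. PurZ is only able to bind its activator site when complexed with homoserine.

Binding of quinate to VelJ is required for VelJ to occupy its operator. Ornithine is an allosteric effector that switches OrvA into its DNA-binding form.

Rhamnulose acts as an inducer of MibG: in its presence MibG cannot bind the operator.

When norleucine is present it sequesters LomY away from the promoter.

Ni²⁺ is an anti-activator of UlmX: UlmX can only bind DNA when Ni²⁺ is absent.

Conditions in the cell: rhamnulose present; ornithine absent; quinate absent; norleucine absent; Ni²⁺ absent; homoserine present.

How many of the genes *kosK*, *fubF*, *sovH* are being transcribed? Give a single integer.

Ni²⁺ is absent, so UlmX is active.
Homoserine is present, so PurZ is active.
No repressor is bound and UlmX and PurZ are active, so *kosK* is transcribed.
→ *kosK* is ON.
Ornithine is absent, so OrvA is inactive.
Norleucine is absent, so LomY is active.
Activator LomY is present, so *fubF* is transcribed.
→ *fubF* is ON.
Rhamnulose is present, so MibG is inactive.
Quinate is absent, so VelJ is inactive.
With no repressor bound, *sovH* is transcribed.
→ *sovH* is ON.
3 of the 3 genes are transcribed.

3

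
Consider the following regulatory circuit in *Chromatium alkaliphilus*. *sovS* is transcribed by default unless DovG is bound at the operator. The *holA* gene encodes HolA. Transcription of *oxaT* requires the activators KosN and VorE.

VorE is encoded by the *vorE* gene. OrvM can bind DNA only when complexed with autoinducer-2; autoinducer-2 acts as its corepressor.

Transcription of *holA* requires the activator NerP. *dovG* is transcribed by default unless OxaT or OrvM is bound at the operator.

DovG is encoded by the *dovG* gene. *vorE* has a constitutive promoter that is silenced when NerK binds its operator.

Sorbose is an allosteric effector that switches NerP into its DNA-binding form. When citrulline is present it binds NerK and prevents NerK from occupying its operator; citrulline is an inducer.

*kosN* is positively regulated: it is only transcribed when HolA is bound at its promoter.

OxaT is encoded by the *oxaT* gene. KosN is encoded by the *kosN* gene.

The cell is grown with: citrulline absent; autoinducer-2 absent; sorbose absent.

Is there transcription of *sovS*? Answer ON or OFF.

OFF

Sorbose is absent, so NerP is inactive.
Required activator NerP is absent, so *holA* is not transcribed.
So HolA is not produced.
Required activator HolA is absent, so *kosN* is not transcribed.
So KosN is not produced.
Citrulline is absent, so NerK is active.
With repressor NerK bound, *vorE* is not transcribed.
So VorE is not produced.
Required activator KosN is absent, so *oxaT* is not transcribed.
So OxaT is not produced.
Autoinducer-2 is absent, so OrvM is inactive.
With no repressor bound, *dovG* is transcribed.
So DovG is produced and active.
With repressor DovG bound, *sovS* is not transcribed.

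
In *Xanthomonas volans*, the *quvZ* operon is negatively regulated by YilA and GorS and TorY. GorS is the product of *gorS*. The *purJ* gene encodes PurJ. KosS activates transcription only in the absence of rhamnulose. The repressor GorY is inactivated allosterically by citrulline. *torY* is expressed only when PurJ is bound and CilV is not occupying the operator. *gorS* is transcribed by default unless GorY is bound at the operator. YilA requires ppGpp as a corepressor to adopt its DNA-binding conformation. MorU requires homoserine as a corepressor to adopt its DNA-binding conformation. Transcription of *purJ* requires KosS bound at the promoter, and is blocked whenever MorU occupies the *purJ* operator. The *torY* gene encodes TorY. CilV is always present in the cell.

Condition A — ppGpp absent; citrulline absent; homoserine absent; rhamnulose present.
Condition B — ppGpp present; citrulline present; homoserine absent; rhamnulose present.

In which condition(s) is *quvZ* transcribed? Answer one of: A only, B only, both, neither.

A only

Condition A:
ppGpp is absent, so YilA is inactive.
Citrulline is absent, so GorY is active.
With repressor GorY bound, *gorS* is not transcribed.
So GorS is not produced.
Homoserine is absent, so MorU is inactive.
Rhamnulose is present, so KosS is inactive.
Required activator KosS is absent, so *purJ* is not transcribed.
So PurJ is not produced.
CilV is produced constitutively and is active.
With repressor CilV bound, *torY* is not transcribed.
So TorY is not produced.
With no repressor bound, *quvZ* is transcribed.
→ *quvZ* is ON in A.
Condition B:
ppGpp is present, so YilA is active.
Citrulline is present, so GorY is inactive.
With no repressor bound, *gorS* is transcribed.
So GorS is produced and active.
Homoserine is absent, so MorU is inactive.
Rhamnulose is present, so KosS is inactive.
Required activator KosS is absent, so *purJ* is not transcribed.
So PurJ is not produced.
CilV is produced constitutively and is active.
With repressor CilV bound, *torY* is not transcribed.
So TorY is not produced.
With repressor YilA bound, *quvZ* is not transcribed.
→ *quvZ* is OFF in B.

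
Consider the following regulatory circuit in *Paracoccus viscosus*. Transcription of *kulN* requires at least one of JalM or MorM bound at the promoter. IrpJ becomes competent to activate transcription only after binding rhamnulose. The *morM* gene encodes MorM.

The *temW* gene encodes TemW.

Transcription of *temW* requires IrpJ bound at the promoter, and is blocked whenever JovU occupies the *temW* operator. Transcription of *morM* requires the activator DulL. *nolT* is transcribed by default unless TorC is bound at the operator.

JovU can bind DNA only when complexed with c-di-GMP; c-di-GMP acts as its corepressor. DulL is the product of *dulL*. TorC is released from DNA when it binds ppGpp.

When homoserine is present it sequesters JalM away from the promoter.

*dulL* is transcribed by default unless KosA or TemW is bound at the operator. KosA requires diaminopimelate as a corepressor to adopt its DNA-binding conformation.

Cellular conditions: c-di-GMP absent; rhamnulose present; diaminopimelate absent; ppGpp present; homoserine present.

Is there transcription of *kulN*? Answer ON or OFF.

OFF

Homoserine is present, so JalM is inactive.
Diaminopimelate is absent, so KosA is inactive.
c-di-GMP is absent, so JovU is inactive.
Rhamnulose is present, so IrpJ is active.
No repressor is bound and IrpJ is active, so *temW* is transcribed.
So TemW is produced and active.
With repressor TemW bound, *dulL* is not transcribed.
So DulL is not produced.
Required activator DulL is absent, so *morM* is not transcribed.
So MorM is not produced.
No activator is available at the *kulN* promoter, so *kulN* is not transcribed.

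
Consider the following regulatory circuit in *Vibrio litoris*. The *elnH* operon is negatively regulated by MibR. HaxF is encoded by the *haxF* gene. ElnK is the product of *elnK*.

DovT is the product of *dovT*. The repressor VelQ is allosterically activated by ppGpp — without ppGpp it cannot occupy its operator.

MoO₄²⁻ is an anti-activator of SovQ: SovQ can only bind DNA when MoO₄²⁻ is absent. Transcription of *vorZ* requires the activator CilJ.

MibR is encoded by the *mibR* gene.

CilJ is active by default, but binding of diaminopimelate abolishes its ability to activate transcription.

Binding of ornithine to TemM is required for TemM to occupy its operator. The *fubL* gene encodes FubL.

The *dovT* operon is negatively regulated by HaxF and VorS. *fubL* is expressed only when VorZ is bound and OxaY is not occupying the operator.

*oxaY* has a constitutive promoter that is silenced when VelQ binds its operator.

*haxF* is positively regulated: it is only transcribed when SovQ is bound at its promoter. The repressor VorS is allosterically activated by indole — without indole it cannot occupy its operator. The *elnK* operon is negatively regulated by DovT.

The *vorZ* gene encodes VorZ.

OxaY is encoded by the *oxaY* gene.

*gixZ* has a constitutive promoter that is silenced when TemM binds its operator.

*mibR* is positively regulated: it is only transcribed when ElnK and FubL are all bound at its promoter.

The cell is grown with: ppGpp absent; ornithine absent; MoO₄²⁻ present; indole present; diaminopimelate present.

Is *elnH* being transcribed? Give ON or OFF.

MoO₄²⁻ is present, so SovQ is inactive.
Required activator SovQ is absent, so *haxF* is not transcribed.
So HaxF is not produced.
Indole is present, so VorS is active.
With repressor VorS bound, *dovT* is not transcribed.
So DovT is not produced.
With no repressor bound, *elnK* is transcribed.
So ElnK is produced and active.
Diaminopimelate is present, so CilJ is inactive.
Required activator CilJ is absent, so *vorZ* is not transcribed.
So VorZ is not produced.
ppGpp is absent, so VelQ is inactive.
With no repressor bound, *oxaY* is transcribed.
So OxaY is produced and active.
With repressor OxaY bound, *fubL* is not transcribed.
So FubL is not produced.
Required activator FubL is absent, so *mibR* is not transcribed.
So MibR is not produced.
With no repressor bound, *elnH* is transcribed.

ON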